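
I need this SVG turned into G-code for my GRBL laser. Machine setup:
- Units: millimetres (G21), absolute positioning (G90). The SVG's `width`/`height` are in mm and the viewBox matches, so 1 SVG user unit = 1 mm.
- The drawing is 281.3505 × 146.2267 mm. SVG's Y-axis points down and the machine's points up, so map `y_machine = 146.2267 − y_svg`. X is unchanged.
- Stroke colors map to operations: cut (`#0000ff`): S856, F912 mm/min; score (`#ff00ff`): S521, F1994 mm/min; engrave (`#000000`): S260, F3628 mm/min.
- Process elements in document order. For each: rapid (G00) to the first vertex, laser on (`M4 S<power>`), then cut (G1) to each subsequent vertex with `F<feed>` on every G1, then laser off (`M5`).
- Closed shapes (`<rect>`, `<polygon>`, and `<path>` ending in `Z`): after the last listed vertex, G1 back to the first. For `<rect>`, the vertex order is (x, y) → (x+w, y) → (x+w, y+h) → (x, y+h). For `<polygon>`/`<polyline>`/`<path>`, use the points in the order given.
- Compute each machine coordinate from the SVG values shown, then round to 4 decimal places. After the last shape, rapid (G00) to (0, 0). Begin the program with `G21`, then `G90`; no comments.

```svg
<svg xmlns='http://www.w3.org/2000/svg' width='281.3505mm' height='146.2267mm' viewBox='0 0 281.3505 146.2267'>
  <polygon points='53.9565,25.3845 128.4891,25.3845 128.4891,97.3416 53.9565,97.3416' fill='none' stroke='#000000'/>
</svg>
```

G21
G90
G00 X53.9565 Y120.8422
M4 S260
G1 X128.4891 Y120.8422 F3628
G1 X128.4891 Y48.8851 F3628
G1 X53.9565 Y48.8851 F3628
G1 X53.9565 Y120.8422 F3628
M5
G00 X0.0000 Y0.0000

viewBox `0 0 281.3505 146.2267` with mm width/height → 1 unit = 1 mm. Flip: y_m = 146.2267 − y_svg.

**Shape 1** — `<polygon>` rectangle, stroke `#000000` → engrave (S260, F3628). Machine vertices: (53.9565,120.8422) → (128.4891,120.8422) → (128.4891,48.8851) → (53.9565,48.8851) → (53.9565,120.8422). Closed: final G1 returns to the first vertex.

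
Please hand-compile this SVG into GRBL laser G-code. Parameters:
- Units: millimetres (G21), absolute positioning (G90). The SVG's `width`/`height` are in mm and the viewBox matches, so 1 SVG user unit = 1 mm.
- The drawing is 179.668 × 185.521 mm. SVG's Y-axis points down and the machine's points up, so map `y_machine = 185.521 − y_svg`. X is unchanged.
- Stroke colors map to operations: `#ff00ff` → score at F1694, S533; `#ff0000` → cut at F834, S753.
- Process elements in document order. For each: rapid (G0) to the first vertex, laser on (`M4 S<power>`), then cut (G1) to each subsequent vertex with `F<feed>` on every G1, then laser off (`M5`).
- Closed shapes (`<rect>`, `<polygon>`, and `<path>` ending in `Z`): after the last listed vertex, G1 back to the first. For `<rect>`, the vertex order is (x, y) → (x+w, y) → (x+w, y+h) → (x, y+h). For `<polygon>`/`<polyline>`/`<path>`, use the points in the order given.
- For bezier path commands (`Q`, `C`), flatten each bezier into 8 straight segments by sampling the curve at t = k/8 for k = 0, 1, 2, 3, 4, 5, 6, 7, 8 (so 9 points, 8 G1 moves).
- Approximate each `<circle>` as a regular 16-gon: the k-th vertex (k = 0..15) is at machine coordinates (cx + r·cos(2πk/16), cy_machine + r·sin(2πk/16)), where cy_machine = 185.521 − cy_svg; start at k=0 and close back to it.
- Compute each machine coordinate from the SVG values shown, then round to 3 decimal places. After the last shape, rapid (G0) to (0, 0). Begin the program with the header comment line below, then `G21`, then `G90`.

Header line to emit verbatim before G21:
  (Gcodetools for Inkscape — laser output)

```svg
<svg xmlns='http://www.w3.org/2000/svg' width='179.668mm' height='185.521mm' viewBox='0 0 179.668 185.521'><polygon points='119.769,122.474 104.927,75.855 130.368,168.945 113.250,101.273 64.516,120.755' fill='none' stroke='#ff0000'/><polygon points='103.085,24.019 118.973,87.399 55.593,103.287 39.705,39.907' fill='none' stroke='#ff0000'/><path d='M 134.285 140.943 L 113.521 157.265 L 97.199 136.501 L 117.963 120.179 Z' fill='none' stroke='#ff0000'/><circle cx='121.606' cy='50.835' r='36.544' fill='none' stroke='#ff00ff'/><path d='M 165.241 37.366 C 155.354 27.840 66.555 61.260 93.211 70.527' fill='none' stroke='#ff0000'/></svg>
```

(Gcodetools for Inkscape — laser output)
G21
G90
G0 X119.769 Y63.047
M4 S753
G1 X104.927 Y109.666 F834
G1 X130.368 Y16.576 F834
G1 X113.250 Y84.248 F834
G1 X64.516 Y64.766 F834
G1 X119.769 Y63.047 F834
M5
G0 X103.085 Y161.502
M4 S753
G1 X118.973 Y98.122 F834
G1 X55.593 Y82.234 F834
G1 X39.705 Y145.614 F834
G1 X103.085 Y161.502 F834
M5
G0 X134.285 Y44.578
M4 S753
G1 X113.521 Y28.256 F834
G1 X97.199 Y49.020 F834
G1 X117.963 Y65.342 F834
G1 X134.285 Y44.578 F834
M5
G0 X158.150 Y134.686
M4 S533
G1 X155.368 Y148.671 F1694
G1 X147.447 Y160.527 F1694
G1 X135.591 Y168.448 F1694
G1 X121.606 Y171.230 F1694
G1 X107.621 Y168.448 F1694
G1 X95.765 Y160.527 F1694
G1 X87.844 Y148.671 F1694
G1 X85.062 Y134.686 F1694
G1 X87.844 Y120.701 F1694
G1 X95.765 Y108.845 F1694
G1 X107.621 Y100.924 F1694
G1 X121.606 Y98.142 F1694
G1 X135.591 Y100.924 F1694
G1 X147.447 Y108.845 F1694
G1 X155.368 Y120.701 F1694
G1 X158.150 Y134.686 F1694
M5
G0 X165.241 Y148.155
M4 S753
G1 X158.214 Y149.845 F834
G1 X146.067 Y148.296 F834
G1 X131.077 Y144.292 F834
G1 X115.522 Y138.622 F834
G1 X101.681 Y132.070 F834
G1 X91.830 Y125.425 F834
G1 X88.247 Y119.470 F834
G1 X93.211 Y114.994 F834
M5
G0 X0.000 Y0.000

1 u = 1 mm; y_m = 185.521 − y.

[1] `<polygon>` closed polygon, #ff0000→cut S753 F834: (119.769,63.047) → (104.927,109.666) → (130.368,16.576) → (113.250,84.248) → (64.516,64.766) → (119.769,63.047) (closed)

[2] `<polygon>` regular polygon, #ff0000→cut S753 F834: (103.085,161.502) → (118.973,98.122) → (55.593,82.234) → (39.705,145.614) → (103.085,161.502) (closed)

[3] `<path>` regular polygon, #ff0000→cut S753 F834: (134.285,44.578) → (113.521,28.256) → (97.199,49.020) → (117.963,65.342) → (134.285,44.578) (closed)

[4] `<circle>` circle, #ff00ff→score S533 F1694: (158.150,134.686) → (155.368,148.671) → (147.447,160.527) → (135.591,168.448) → (121.606,171.230) → (107.621,168.448) → (95.765,160.527) → (87.844,148.671) → (85.062,134.686) → (87.844,120.701) → (95.765,108.845) → (107.621,100.924) → (121.606,98.142) → (135.591,100.924) → (147.447,108.845) → (155.368,120.701) → (158.150,134.686) (closed)

[5] `<path>` cubic bezier, #ff0000→cut S753 F834: (165.241,148.155) → (158.214,149.845) → (146.067,148.296) → (131.077,144.292) → (115.522,138.622) → (101.681,132.070) → (91.830,125.425) → (88.247,119.470) → (93.211,114.994)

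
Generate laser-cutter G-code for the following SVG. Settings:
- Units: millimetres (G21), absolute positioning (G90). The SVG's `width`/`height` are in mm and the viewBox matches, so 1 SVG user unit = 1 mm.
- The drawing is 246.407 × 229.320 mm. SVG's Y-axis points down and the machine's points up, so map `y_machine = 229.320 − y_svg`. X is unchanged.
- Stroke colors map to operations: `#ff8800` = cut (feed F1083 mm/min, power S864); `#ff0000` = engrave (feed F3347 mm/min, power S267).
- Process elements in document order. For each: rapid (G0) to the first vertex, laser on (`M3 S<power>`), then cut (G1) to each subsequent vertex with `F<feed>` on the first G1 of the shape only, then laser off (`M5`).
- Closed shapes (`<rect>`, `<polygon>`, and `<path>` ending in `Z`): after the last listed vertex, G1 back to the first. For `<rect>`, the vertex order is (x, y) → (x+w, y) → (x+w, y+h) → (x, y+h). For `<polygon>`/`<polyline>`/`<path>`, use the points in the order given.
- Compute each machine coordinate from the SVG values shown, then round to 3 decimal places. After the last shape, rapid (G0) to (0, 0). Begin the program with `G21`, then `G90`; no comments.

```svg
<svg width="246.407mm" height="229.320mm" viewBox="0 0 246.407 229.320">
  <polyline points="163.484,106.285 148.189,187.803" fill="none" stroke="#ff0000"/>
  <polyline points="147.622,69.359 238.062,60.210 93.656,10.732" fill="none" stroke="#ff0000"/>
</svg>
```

G21
G90
G0 X163.484 Y123.035
M3 S267
G1 X148.189 Y41.517 F3347
M5
G0 X147.622 Y159.961
M3 S267
G1 X238.062 Y169.110 F3347
G1 X93.656 Y218.588
M5
G0 X0.000 Y0.000

1 u = 1 mm; y_m = 229.320 − y.

[1] `<polyline>` line segment, #ff0000→engrave S267 F3347: (163.484,123.035) → (148.189,41.517)

[2] `<polyline>` open polyline, #ff0000→engrave S267 F3347: (147.622,159.961) → (238.062,169.110) → (93.656,218.588)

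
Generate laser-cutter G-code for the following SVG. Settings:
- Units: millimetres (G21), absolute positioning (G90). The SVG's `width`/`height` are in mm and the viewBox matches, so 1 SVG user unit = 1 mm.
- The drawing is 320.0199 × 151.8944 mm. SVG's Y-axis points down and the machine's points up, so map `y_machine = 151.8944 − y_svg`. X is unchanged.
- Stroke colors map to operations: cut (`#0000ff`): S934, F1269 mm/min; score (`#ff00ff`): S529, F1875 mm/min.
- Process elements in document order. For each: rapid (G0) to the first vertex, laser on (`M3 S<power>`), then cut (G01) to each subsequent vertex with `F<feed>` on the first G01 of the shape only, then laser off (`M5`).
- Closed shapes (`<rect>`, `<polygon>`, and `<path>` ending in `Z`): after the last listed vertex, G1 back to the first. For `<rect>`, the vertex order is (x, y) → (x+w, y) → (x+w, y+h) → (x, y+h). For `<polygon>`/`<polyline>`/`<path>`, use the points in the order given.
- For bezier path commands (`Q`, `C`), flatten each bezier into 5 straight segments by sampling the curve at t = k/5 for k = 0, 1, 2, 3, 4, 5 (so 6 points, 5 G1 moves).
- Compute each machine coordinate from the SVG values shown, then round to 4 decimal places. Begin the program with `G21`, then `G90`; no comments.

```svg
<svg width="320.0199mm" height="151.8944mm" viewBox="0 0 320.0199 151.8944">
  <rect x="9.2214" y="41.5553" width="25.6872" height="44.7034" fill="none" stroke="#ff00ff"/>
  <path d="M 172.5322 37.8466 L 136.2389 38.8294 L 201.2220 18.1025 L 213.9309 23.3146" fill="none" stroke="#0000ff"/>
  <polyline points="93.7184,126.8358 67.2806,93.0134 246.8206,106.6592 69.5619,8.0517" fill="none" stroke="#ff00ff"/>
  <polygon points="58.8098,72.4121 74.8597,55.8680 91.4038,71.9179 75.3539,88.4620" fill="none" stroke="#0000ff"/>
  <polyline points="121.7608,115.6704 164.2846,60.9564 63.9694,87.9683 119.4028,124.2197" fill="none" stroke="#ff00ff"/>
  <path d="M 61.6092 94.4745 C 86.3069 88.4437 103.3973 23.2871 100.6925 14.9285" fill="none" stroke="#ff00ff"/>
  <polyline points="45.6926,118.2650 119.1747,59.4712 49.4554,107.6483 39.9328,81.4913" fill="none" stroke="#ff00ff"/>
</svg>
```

Since the viewBox matches the mm dimensions, user units are millimetres directly. The only transform is the Y-flip y_m = 151.8944 − y_svg.

Shape 1 is a rectangle drawn with `<rect>`. Its stroke #ff00ff means score at S529, F1875. After flipping Y the toolpath is (9.2214,110.3391) → (34.9086,110.3391) → (34.9086,65.6357) → (9.2214,65.6357) → (9.2214,110.3391), returning to the start.

Shape 2 is a open polyline drawn with `<path>`. Its stroke #0000ff means cut at S934, F1269. After flipping Y the toolpath is (172.5322,114.0478) → (136.2389,113.0650) → (201.2220,133.7919) → (213.9309,128.5798).

Shape 3 is a open polyline drawn with `<polyline>`. Its stroke #ff00ff means score at S529, F1875. After flipping Y the toolpath is (93.7184,25.0586) → (67.2806,58.8810) → (246.8206,45.2352) → (69.5619,143.8427).

Shape 4 is a regular polygon drawn with `<polygon>`. Its stroke #0000ff means cut at S934, F1269. After flipping Y the toolpath is (58.8098,79.4823) → (74.8597,96.0264) → (91.4038,79.9765) → (75.3539,63.4324) → (58.8098,79.4823), returning to the start.

Shape 5 is a open polyline drawn with `<polyline>`. Its stroke #ff00ff means score at S529, F1875. After flipping Y the toolpath is (121.7608,36.2240) → (164.2846,90.9380) → (63.9694,63.9261) → (119.4028,27.6747).

Shape 6 is a cubic bezier drawn with `<path>`. Its stroke #ff00ff means score at S529, F1875. After flipping Y the toolpath is (61.6092,57.4199) → (75.4174,67.2061) → (86.8149,85.6181) → (95.2166,107.0917) → (100.0375,126.0624) → (100.6925,136.9659).

Shape 7 is a open polyline drawn with `<polyline>`. Its stroke #ff00ff means score at S529, F1875. After flipping Y the toolpath is (45.6926,33.6294) → (119.1747,92.4232) → (49.4554,44.2461) → (39.9328,70.4031).

G21
G90
G0 X9.2214 Y110.3391
M3 S529
G01 X34.9086 Y110.3391 F1875
G01 X34.9086 Y65.6357
G01 X9.2214 Y65.6357
G01 X9.2214 Y110.3391
M5
G0 X172.5322 Y114.0478
M3 S934
G01 X136.2389 Y113.0650 F1269
G01 X201.2220 Y133.7919
G01 X213.9309 Y128.5798
M5
G0 X93.7184 Y25.0586
M3 S529
G01 X67.2806 Y58.8810 F1875
G01 X246.8206 Y45.2352
G01 X69.5619 Y143.8427
M5
G0 X58.8098 Y79.4823
M3 S934
G01 X74.8597 Y96.0264 F1269
G01 X91.4038 Y79.9765
G01 X75.3539 Y63.4324
G01 X58.8098 Y79.4823
M5
G0 X121.7608 Y36.2240
M3 S529
G01 X164.2846 Y90.9380 F1875
G01 X63.9694 Y63.9261
G01 X119.4028 Y27.6747
M5
G0 X61.6092 Y57.4199
M3 S529
G01 X75.4174 Y67.2061 F1875
G01 X86.8149 Y85.6181
G01 X95.2166 Y107.0917
G01 X100.0375 Y126.0624
G01 X100.6925 Y136.9659
M5
G0 X45.6926 Y33.6294
M3 S529
G01 X119.1747 Y92.4232 F1875
G01 X49.4554 Y44.2461
G01 X39.9328 Y70.4031
M5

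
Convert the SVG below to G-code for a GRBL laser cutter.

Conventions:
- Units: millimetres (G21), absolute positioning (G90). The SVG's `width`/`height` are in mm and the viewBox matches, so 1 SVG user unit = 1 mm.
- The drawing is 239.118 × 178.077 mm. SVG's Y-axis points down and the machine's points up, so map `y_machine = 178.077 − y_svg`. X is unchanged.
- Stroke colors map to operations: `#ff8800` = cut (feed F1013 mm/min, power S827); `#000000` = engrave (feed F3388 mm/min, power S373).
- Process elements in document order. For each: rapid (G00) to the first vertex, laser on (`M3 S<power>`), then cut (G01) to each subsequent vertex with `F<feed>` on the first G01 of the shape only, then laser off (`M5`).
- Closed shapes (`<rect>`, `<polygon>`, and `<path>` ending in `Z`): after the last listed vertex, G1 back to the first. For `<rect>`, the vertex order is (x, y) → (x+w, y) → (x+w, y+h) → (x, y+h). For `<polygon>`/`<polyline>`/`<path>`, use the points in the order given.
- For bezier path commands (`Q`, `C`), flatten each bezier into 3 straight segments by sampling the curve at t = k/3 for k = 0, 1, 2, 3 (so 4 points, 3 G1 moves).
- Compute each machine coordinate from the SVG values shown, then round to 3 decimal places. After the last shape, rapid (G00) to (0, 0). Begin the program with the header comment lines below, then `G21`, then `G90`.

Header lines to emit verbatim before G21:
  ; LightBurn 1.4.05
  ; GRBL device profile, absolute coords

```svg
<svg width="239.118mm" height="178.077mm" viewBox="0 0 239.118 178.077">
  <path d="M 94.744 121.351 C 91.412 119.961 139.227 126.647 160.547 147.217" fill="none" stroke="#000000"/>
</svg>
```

1 u = 1 mm; y_m = 178.077 − y.

[1] `<path>` cubic bezier, #000000→engrave S373 F3388: (94.744,56.726) → (105.585,55.209) → (133.271,47.017) → (160.547,30.860)

; LightBurn 1.4.05
; GRBL device profile, absolute coords
G21
G90
G00 X94.744 Y56.726
M3 S373
G01 X105.585 Y55.209 F3388
G01 X133.271 Y47.017
G01 X160.547 Y30.860
M5
G00 X0.000 Y0.000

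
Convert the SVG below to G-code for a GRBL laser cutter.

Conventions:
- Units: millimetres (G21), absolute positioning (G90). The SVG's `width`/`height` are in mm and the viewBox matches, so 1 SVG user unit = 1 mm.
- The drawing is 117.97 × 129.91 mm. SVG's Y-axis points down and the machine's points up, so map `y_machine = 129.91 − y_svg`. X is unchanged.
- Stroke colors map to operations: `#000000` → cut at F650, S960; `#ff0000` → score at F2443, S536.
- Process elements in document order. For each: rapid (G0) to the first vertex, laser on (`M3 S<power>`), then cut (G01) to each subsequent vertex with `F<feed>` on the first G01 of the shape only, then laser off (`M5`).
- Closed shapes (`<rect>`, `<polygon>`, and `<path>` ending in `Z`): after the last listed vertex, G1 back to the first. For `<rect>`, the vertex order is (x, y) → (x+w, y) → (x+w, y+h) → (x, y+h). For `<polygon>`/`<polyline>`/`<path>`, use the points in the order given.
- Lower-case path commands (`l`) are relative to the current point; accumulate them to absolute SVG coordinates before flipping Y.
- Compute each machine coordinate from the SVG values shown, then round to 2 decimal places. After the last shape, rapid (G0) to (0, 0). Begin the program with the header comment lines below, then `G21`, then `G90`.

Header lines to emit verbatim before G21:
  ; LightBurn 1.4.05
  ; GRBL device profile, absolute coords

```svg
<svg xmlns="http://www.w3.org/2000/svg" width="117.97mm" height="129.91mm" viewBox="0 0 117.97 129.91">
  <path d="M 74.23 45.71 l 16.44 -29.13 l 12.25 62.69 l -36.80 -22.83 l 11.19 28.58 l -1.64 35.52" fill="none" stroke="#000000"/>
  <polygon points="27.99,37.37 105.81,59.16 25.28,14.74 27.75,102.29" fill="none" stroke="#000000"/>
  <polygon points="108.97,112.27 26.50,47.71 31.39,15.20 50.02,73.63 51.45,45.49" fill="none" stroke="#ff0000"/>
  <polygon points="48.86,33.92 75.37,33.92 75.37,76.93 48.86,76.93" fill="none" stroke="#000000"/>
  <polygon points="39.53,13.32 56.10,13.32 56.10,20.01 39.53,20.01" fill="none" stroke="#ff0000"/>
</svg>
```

; LightBurn 1.4.05
; GRBL device profile, absolute coords
G21
G90
G0 X74.23 Y84.20
M3 S960
G01 X90.67 Y113.33 F650
G01 X102.92 Y50.64
G01 X66.12 Y73.47
G01 X77.31 Y44.89
G01 X75.67 Y9.37
M5
G0 X27.99 Y92.54
M3 S960
G01 X105.81 Y70.75 F650
G01 X25.28 Y115.17
G01 X27.75 Y27.62
G01 X27.99 Y92.54
M5
G0 X108.97 Y17.64
M3 S536
G01 X26.50 Y82.20 F2443
G01 X31.39 Y114.71
G01 X50.02 Y56.28
G01 X51.45 Y84.42
G01 X108.97 Y17.64
M5
G0 X48.86 Y95.99
M3 S960
G01 X75.37 Y95.99 F650
G01 X75.37 Y52.98
G01 X48.86 Y52.98
G01 X48.86 Y95.99
M5
G0 X39.53 Y116.59
M3 S536
G01 X56.10 Y116.59 F2443
G01 X56.10 Y109.90
G01 X39.53 Y109.90
G01 X39.53 Y116.59
M5
G0 X0.00 Y0.00

viewBox `0 0 117.97 129.91` with mm width/height → 1 unit = 1 mm. Flip: y_m = 129.91 − y_svg.

**Shape 1** — `<path>` open polyline, stroke `#000000` → cut (S960, F650). Machine vertices: (74.23,84.20) → (90.67,113.33) → (102.92,50.64) → (66.12,73.47) → (77.31,44.89) → (75.67,9.37). Open path.

**Shape 2** — `<polygon>` closed polygon, stroke `#000000` → cut (S960, F650). Machine vertices: (27.99,92.54) → (105.81,70.75) → (25.28,115.17) → (27.75,27.62) → (27.99,92.54). Closed: final G1 returns to the first vertex.

**Shape 3** — `<polygon>` closed polygon, stroke `#ff0000` → score (S536, F2443). Machine vertices: (108.97,17.64) → (26.50,82.20) → (31.39,114.71) → (50.02,56.28) → (51.45,84.42) → (108.97,17.64). Closed: final G1 returns to the first vertex.

**Shape 4** — `<polygon>` rectangle, stroke `#000000` → cut (S960, F650). Machine vertices: (48.86,95.99) → (75.37,95.99) → (75.37,52.98) → (48.86,52.98) → (48.86,95.99). Closed: final G1 returns to the first vertex.

**Shape 5** — `<polygon>` rectangle, stroke `#ff0000` → score (S536, F2443). Machine vertices: (39.53,116.59) → (56.10,116.59) → (56.10,109.90) → (39.53,109.90) → (39.53,116.59). Closed: final G1 returns to the first vertex.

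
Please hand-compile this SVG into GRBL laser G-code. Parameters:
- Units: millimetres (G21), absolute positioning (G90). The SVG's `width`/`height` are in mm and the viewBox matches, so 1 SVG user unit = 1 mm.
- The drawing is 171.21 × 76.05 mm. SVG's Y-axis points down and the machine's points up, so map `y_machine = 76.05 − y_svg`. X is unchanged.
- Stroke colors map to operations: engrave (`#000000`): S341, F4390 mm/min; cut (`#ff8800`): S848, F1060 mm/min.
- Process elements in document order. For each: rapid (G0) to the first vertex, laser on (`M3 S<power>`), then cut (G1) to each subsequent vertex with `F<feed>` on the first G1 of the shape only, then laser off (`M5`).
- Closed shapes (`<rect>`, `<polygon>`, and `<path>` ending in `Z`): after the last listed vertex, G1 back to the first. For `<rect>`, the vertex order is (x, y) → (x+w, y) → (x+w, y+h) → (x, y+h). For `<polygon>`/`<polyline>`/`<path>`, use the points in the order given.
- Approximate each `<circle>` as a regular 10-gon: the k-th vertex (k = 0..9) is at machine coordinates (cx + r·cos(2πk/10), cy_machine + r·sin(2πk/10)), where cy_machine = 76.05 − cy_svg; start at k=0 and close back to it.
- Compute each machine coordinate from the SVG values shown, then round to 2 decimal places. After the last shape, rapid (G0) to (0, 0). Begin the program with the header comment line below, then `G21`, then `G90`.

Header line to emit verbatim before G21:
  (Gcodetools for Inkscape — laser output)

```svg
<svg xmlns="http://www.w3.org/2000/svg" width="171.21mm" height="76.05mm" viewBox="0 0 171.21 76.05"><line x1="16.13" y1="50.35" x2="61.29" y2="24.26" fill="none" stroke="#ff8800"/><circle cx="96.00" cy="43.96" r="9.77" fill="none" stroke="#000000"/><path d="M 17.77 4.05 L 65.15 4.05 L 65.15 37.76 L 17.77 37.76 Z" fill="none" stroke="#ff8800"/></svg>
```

1 u = 1 mm; y_m = 76.05 − y.

[1] `<line>` line segment, #ff8800→cut S848 F1060: (16.13,25.70) → (61.29,51.79)

[2] `<circle>` circle, #000000→engrave S341 F4390: (105.77,32.09) → (103.90,37.83) → (99.02,41.38) → (92.98,41.38) → (88.10,37.83) → (86.23,32.09) → (88.10,26.35) → (92.98,22.80) → (99.02,22.80) → (103.90,26.35) → (105.77,32.09) (closed)

[3] `<path>` rectangle, #ff8800→cut S848 F1060: (17.77,72.00) → (65.15,72.00) → (65.15,38.29) → (17.77,38.29) → (17.77,72.00) (closed)

(Gcodetools for Inkscape — laser output)
G21
G90
G0 X16.13 Y25.70
M3 S848
G1 X61.29 Y51.79 F1060
M5
G0 X105.77 Y32.09
M3 S341
G1 X103.90 Y37.83 F4390
G1 X99.02 Y41.38
G1 X92.98 Y41.38
G1 X88.10 Y37.83
G1 X86.23 Y32.09
G1 X88.10 Y26.35
G1 X92.98 Y22.80
G1 X99.02 Y22.80
G1 X103.90 Y26.35
G1 X105.77 Y32.09
M5
G0 X17.77 Y72.00
M3 S848
G1 X65.15 Y72.00 F1060
G1 X65.15 Y38.29
G1 X17.77 Y38.29
G1 X17.77 Y72.00
M5
G0 X0.00 Y0.00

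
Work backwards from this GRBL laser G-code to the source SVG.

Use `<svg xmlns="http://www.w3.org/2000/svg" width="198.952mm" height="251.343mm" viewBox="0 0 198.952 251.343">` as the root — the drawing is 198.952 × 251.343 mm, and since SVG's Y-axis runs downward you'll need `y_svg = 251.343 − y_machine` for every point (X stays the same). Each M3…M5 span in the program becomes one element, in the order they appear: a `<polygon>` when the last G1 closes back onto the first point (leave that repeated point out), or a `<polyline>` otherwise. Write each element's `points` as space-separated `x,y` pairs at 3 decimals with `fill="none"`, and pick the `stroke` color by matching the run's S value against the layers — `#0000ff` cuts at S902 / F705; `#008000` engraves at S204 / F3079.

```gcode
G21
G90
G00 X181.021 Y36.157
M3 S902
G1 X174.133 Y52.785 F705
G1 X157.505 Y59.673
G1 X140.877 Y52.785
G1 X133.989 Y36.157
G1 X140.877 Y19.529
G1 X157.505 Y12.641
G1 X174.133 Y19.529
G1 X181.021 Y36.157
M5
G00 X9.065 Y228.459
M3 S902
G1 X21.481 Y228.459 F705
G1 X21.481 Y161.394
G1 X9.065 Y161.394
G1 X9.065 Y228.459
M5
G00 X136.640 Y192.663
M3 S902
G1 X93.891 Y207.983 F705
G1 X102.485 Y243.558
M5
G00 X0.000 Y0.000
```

Each laser-on run becomes one SVG element. Flip Y back into SVG space with y_svg = 251.343 − y_machine. Every run uses S902, so all elements get stroke `#0000ff` (cut).

Run 1: The run returns to its start, so emit a `<polygon>` with points (Y-flipped): 181.021,215.186 174.133,198.558 157.505,191.670 140.877,198.558 133.989,215.186 140.877,231.814 157.505,238.702 174.133,231.814.

Run 2: The run returns to its start, so emit a `<polygon>` with points (Y-flipped): 9.065,22.884 21.481,22.884 21.481,89.949 9.065,89.949.

Run 3: The run is open, so emit a `<polyline>` with points (Y-flipped): 136.640,58.680 93.891,43.360 102.485,7.785.

<svg xmlns="http://www.w3.org/2000/svg" width="198.952mm" height="251.343mm" viewBox="0 0 198.952 251.343">
  <polygon points="181.021,215.186 174.133,198.558 157.505,191.670 140.877,198.558 133.989,215.186 140.877,231.814 157.505,238.702 174.133,231.814" fill="none" stroke="#0000ff"/>
  <polygon points="9.065,22.884 21.481,22.884 21.481,89.949 9.065,89.949" fill="none" stroke="#0000ff"/>
  <polyline points="136.640,58.680 93.891,43.360 102.485,7.785" fill="none" stroke="#0000ff"/>
</svg>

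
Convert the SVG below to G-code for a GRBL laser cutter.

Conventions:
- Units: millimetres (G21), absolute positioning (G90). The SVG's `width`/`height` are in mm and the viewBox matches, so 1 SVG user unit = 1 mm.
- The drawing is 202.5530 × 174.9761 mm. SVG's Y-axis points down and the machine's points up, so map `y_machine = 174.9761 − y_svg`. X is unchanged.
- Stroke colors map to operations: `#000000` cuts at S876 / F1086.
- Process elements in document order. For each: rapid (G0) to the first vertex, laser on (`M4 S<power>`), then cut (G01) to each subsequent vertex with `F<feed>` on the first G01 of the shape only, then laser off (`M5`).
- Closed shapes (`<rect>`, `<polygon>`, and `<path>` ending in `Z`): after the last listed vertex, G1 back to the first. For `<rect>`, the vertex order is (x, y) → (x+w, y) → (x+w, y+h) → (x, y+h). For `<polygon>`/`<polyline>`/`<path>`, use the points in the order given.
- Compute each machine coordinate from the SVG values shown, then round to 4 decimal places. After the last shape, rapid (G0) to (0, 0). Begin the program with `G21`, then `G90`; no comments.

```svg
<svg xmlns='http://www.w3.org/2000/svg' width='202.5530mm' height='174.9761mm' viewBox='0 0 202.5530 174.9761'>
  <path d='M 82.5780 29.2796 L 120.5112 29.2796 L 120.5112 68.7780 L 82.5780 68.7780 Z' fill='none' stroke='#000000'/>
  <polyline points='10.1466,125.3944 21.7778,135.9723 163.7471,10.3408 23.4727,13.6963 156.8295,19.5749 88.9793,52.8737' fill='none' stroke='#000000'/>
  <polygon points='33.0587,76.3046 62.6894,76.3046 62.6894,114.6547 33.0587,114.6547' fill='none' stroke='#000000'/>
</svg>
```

Since the viewBox matches the mm dimensions, user units are millimetres directly. The only transform is the Y-flip y_m = 174.9761 − y_svg.

Shape 1 is a rectangle drawn with `<path>`. Its stroke #000000 means cut at S876, F1086. After flipping Y the toolpath is (82.5780,145.6965) → (120.5112,145.6965) → (120.5112,106.1981) → (82.5780,106.1981) → (82.5780,145.6965), returning to the start.

Shape 2 is a open polyline drawn with `<polyline>`. Its stroke #000000 means cut at S876, F1086. After flipping Y the toolpath is (10.1466,49.5817) → (21.7778,39.0038) → (163.7471,164.6353) → (23.4727,161.2798) → (156.8295,155.4012) → (88.9793,122.1024).

Shape 3 is a rectangle drawn with `<polygon>`. Its stroke #000000 means cut at S876, F1086. After flipping Y the toolpath is (33.0587,98.6715) → (62.6894,98.6715) → (62.6894,60.3214) → (33.0587,60.3214) → (33.0587,98.6715), returning to the start.

G21
G90
G0 X82.5780 Y145.6965
M4 S876
G01 X120.5112 Y145.6965 F1086
G01 X120.5112 Y106.1981
G01 X82.5780 Y106.1981
G01 X82.5780 Y145.6965
M5
G0 X10.1466 Y49.5817
M4 S876
G01 X21.7778 Y39.0038 F1086
G01 X163.7471 Y164.6353
G01 X23.4727 Y161.2798
G01 X156.8295 Y155.4012
G01 X88.9793 Y122.1024
M5
G0 X33.0587 Y98.6715
M4 S876
G01 X62.6894 Y98.6715 F1086
G01 X62.6894 Y60.3214
G01 X33.0587 Y60.3214
G01 X33.0587 Y98.6715
M5
G0 X0.0000 Y0.0000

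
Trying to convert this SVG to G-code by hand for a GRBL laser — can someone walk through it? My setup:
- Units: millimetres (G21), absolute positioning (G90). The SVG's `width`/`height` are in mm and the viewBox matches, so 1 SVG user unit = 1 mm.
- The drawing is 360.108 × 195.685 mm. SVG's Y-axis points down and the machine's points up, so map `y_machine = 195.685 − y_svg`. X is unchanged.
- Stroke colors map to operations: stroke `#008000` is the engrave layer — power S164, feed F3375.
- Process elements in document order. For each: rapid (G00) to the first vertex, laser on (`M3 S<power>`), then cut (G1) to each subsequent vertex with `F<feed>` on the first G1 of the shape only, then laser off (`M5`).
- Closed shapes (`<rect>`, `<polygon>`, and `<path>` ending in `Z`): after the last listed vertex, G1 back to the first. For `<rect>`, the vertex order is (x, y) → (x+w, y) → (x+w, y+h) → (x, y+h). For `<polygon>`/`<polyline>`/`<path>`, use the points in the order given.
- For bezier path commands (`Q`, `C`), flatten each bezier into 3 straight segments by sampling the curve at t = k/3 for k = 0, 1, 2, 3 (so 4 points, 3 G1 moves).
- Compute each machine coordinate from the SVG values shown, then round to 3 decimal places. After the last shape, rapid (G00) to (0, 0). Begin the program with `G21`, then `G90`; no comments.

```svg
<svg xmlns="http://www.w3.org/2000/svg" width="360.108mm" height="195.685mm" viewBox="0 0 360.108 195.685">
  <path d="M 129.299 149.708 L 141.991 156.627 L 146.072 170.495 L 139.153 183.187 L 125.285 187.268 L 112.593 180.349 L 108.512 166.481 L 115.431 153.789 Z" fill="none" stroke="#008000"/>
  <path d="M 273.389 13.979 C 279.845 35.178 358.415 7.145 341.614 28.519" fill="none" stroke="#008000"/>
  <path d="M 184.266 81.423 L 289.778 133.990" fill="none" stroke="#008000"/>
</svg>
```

G21
G90
G00 X129.299 Y45.977
M3 S164
G1 X141.991 Y39.058 F3375
G1 X146.072 Y25.190
G1 X139.153 Y12.498
G1 X125.285 Y8.417
G1 X112.593 Y15.336
G1 X108.512 Y29.204
G1 X115.431 Y41.896
G1 X129.299 Y45.977
M5
G00 X273.389 Y181.706
M3 S164
G1 X297.680 Y173.264 F3375
G1 X332.828 Y175.724
G1 X341.614 Y167.166
M5
G00 X184.266 Y114.262
M3 S164
G1 X289.778 Y61.695 F3375
M5
G00 X0.000 Y0.000

Since the viewBox matches the mm dimensions, user units are millimetres directly. The only transform is the Y-flip y_m = 195.685 − y_svg.

Shape 1 is a regular polygon drawn with `<path>`. Its stroke #008000 means engrave at S164, F3375. After flipping Y the toolpath is (129.299,45.977) → (141.991,39.058) → (146.072,25.190) → (139.153,12.498) → (125.285,8.417) → (112.593,15.336) → (108.512,29.204) → (115.431,41.896) → (129.299,45.977), returning to the start.

Shape 2 is a cubic bezier drawn with `<path>`. Its stroke #008000 means engrave at S164, F3375. After flipping Y the toolpath is (273.389,181.706) → (297.680,173.264) → (332.828,175.724) → (341.614,167.166).

Shape 3 is a line segment drawn with `<path>`. Its stroke #008000 means engrave at S164, F3375. After flipping Y the toolpath is (184.266,114.262) → (289.778,61.695).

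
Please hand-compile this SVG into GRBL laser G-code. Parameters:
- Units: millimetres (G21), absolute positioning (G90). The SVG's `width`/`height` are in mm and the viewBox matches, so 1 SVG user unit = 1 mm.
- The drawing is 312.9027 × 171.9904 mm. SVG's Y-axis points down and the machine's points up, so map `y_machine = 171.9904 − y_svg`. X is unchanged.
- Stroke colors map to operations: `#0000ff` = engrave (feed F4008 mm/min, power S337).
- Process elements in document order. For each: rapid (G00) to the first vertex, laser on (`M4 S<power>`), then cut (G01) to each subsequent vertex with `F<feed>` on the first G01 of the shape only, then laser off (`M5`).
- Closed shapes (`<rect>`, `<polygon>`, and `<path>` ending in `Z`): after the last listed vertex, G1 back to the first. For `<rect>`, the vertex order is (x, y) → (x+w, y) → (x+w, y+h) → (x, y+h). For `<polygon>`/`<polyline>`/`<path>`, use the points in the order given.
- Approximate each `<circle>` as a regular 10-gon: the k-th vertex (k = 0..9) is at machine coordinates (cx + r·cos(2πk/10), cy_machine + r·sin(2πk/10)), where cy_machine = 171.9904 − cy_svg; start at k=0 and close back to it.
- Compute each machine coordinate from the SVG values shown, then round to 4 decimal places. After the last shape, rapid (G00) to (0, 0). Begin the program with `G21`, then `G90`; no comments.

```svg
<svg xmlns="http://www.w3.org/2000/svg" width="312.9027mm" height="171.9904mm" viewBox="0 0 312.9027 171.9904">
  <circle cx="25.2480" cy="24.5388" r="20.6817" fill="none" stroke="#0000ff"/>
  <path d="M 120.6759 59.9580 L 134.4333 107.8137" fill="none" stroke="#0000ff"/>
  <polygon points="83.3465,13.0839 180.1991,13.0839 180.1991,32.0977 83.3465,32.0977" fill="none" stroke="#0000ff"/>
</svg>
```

G21
G90
G00 X45.9297 Y147.4516
M4 S337
G01 X41.9798 Y159.6080 F4008
G01 X31.6390 Y167.1211
G01 X18.8570 Y167.1211
G01 X8.5162 Y159.6080
G01 X4.5663 Y147.4516
G01 X8.5162 Y135.2952
G01 X18.8570 Y127.7821
G01 X31.6390 Y127.7821
G01 X41.9798 Y135.2952
G01 X45.9297 Y147.4516
M5
G00 X120.6759 Y112.0324
M4 S337
G01 X134.4333 Y64.1767 F4008
M5
G00 X83.3465 Y158.9065
M4 S337
G01 X180.1991 Y158.9065 F4008
G01 X180.1991 Y139.8927
G01 X83.3465 Y139.8927
G01 X83.3465 Y158.9065
M5
G00 X0.0000 Y0.0000

viewBox `0 0 312.9027 171.9904` with mm width/height → 1 unit = 1 mm. Flip: y_m = 171.9904 − y_svg.

**Shape 1** — `<circle>` circle, stroke `#0000ff` → engrave (S337, F4008). Machine vertices: (45.9297,147.4516) → (41.9798,159.6080) → (31.6390,167.1211) → (18.8570,167.1211) → (8.5162,159.6080) → (4.5663,147.4516) → (8.5162,135.2952) → (18.8570,127.7821) → (31.6390,127.7821) → (41.9798,135.2952) → (45.9297,147.4516). Closed: final G1 returns to the first vertex.

**Shape 2** — `<path>` line segment, stroke `#0000ff` → engrave (S337, F4008). Machine vertices: (120.6759,112.0324) → (134.4333,64.1767). Open path.

**Shape 3** — `<polygon>` rectangle, stroke `#0000ff` → engrave (S337, F4008). Machine vertices: (83.3465,158.9065) → (180.1991,158.9065) → (180.1991,139.8927) → (83.3465,139.8927) → (83.3465,158.9065). Closed: final G1 returns to the first vertex.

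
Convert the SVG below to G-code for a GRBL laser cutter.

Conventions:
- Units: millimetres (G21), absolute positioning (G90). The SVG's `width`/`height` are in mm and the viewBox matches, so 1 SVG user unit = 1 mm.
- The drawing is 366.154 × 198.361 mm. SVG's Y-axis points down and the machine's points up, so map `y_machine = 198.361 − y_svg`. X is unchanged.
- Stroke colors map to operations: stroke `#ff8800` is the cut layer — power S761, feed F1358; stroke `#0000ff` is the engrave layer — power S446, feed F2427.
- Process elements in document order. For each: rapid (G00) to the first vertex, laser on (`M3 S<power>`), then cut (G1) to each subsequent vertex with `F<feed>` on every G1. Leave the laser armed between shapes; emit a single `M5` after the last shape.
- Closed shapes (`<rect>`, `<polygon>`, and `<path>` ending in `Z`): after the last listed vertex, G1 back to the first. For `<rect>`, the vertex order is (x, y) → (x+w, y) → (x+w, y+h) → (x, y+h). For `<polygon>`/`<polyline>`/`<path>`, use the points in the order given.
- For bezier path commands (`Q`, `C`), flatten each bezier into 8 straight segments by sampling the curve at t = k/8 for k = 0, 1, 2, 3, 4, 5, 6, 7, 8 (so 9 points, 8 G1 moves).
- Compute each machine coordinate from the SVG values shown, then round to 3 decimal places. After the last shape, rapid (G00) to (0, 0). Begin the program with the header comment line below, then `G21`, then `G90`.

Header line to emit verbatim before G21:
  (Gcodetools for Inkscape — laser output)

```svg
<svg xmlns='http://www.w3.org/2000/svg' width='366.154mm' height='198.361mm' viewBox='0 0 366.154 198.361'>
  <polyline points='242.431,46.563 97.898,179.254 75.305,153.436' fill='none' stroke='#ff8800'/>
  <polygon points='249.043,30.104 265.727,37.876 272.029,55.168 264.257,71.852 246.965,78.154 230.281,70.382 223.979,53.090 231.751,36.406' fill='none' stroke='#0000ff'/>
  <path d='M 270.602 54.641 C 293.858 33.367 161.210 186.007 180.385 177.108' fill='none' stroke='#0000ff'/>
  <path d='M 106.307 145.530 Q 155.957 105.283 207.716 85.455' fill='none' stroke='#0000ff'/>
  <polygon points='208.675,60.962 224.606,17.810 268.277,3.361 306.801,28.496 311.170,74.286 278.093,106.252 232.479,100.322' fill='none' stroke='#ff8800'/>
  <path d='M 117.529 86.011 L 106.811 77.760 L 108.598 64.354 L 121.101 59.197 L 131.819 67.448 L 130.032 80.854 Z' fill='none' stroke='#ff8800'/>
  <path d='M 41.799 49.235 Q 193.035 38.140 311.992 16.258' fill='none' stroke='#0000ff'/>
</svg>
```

viewBox `0 0 366.154 198.361` with mm width/height → 1 unit = 1 mm. Flip: y_m = 198.361 − y_svg.

**Shape 1** — `<polyline>` open polyline, stroke `#ff8800` → cut (S761, F1358). Machine vertices: (242.431,151.798) → (97.898,19.107) → (75.305,44.925). Open path.

**Shape 2** — `<polygon>` regular polygon, stroke `#0000ff` → engrave (S446, F2427). Machine vertices: (249.043,168.257) → (265.727,160.485) → (272.029,143.193) → (264.257,126.509) → (246.965,120.207) → (230.281,127.979) → (223.979,145.271) → (231.751,161.955) → (249.043,168.257). Closed: final G1 returns to the first vertex.

**Shape 3** — `<path>` cubic bezier, stroke `#0000ff` → engrave (S446, F2427). Control points (SVG): P0=(270.602,54.641), P1=(293.858,33.367), P2=(161.210,186.007), P3=(180.385,177.108); sampled at t=k/8. Machine vertices: (270.602,143.720) → (272.616,144.201) → (263.620,132.308) → (247.221,111.973) → (227.024,87.127) → (206.636,61.701) → (189.662,39.626) → (179.710,24.833) → (180.385,21.253). Open path.

**Shape 4** — `<path>` quadratic bezier, stroke `#0000ff` → engrave (S446, F2427). Control points (SVG): P0=(106.307,145.530), P1=(155.957,105.283), P2=(207.716,85.455); sampled at t=k/8. Machine vertices: (106.307,52.831) → (118.752,62.574) → (131.264,71.678) → (143.841,80.145) → (156.484,87.973) → (169.193,95.164) → (181.968,101.716) → (194.809,107.630) → (207.716,112.906). Open path.

**Shape 5** — `<polygon>` regular polygon, stroke `#ff8800` → cut (S761, F1358). Machine vertices: (208.675,137.399) → (224.606,180.551) → (268.277,195.000) → (306.801,169.865) → (311.170,124.075) → (278.093,92.109) → (232.479,98.039) → (208.675,137.399). Closed: final G1 returns to the first vertex.

**Shape 6** — `<path>` regular polygon, stroke `#ff8800` → cut (S761, F1358). Machine vertices: (117.529,112.350) → (106.811,120.601) → (108.598,134.007) → (121.101,139.164) → (131.819,130.913) → (130.032,117.507) → (117.529,112.350). Closed: final G1 returns to the first vertex.

**Shape 7** — `<path>` quadratic bezier, stroke `#0000ff` → engrave (S446, F2427). Control points (SVG): P0=(41.799,49.235), P1=(193.035,38.140), P2=(311.992,16.258); sampled at t=k/8. Machine vertices: (41.799,149.126) → (79.104,152.068) → (115.400,155.348) → (150.687,158.964) → (184.965,162.918) → (218.235,167.208) → (250.496,171.836) → (281.748,176.801) → (311.992,182.103). Open path.

(Gcodetools for Inkscape — laser output)
G21
G90
G00 X242.431 Y151.798
M3 S761
G1 X97.898 Y19.107 F1358
G1 X75.305 Y44.925 F1358
G00 X249.043 Y168.257
M3 S446
G1 X265.727 Y160.485 F2427
G1 X272.029 Y143.193 F2427
G1 X264.257 Y126.509 F2427
G1 X246.965 Y120.207 F2427
G1 X230.281 Y127.979 F2427
G1 X223.979 Y145.271 F2427
G1 X231.751 Y161.955 F2427
G1 X249.043 Y168.257 F2427
G00 X270.602 Y143.720
M3 S446
G1 X272.616 Y144.201 F2427
G1 X263.620 Y132.308 F2427
G1 X247.221 Y111.973 F2427
G1 X227.024 Y87.127 F2427
G1 X206.636 Y61.701 F2427
G1 X189.662 Y39.626 F2427
G1 X179.710 Y24.833 F2427
G1 X180.385 Y21.253 F2427
G00 X106.307 Y52.831
M3 S446
G1 X118.752 Y62.574 F2427
G1 X131.264 Y71.678 F2427
G1 X143.841 Y80.145 F2427
G1 X156.484 Y87.973 F2427
G1 X169.193 Y95.164 F2427
G1 X181.968 Y101.716 F2427
G1 X194.809 Y107.630 F2427
G1 X207.716 Y112.906 F2427
G00 X208.675 Y137.399
M3 S761
G1 X224.606 Y180.551 F1358
G1 X268.277 Y195.000 F1358
G1 X306.801 Y169.865 F1358
G1 X311.170 Y124.075 F1358
G1 X278.093 Y92.109 F1358
G1 X232.479 Y98.039 F1358
G1 X208.675 Y137.399 F1358
G00 X117.529 Y112.350
M3 S761
G1 X106.811 Y120.601 F1358
G1 X108.598 Y134.007 F1358
G1 X121.101 Y139.164 F1358
G1 X131.819 Y130.913 F1358
G1 X130.032 Y117.507 F1358
G1 X117.529 Y112.350 F1358
G00 X41.799 Y149.126
M3 S446
G1 X79.104 Y152.068 F2427
G1 X115.400 Y155.348 F2427
G1 X150.687 Y158.964 F2427
G1 X184.965 Y162.918 F2427
G1 X218.235 Y167.208 F2427
G1 X250.496 Y171.836 F2427
G1 X281.748 Y176.801 F2427
G1 X311.992 Y182.103 F2427
M5
G00 X0.000 Y0.000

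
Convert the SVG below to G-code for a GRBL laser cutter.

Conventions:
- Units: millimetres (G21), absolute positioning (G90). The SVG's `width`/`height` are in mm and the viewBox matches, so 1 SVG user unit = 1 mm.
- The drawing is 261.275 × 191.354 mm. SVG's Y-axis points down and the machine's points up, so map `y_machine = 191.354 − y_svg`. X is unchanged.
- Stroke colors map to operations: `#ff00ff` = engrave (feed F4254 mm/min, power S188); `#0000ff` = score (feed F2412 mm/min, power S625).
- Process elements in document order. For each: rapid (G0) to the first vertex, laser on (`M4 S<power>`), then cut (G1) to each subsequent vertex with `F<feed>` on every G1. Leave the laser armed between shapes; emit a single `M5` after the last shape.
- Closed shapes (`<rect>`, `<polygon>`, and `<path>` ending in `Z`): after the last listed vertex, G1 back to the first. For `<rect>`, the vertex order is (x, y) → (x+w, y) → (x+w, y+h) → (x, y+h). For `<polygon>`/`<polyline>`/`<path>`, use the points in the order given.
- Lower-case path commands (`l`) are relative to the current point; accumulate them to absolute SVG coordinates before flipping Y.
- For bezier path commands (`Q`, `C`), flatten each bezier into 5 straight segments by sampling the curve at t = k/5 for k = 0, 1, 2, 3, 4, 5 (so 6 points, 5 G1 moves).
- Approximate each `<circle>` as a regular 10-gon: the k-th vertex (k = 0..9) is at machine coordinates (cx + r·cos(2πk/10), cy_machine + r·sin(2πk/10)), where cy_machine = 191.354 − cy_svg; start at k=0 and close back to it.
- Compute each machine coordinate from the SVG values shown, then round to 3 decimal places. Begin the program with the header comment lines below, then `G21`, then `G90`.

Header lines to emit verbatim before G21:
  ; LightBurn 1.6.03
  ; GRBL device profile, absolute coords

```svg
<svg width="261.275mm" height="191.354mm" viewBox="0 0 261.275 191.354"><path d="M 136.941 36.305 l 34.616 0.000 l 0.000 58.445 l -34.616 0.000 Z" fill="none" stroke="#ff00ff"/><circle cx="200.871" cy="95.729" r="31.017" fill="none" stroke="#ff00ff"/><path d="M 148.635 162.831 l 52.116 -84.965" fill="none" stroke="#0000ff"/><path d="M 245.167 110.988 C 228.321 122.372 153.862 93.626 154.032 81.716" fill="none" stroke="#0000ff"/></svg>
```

1 u = 1 mm; y_m = 191.354 − y.

[1] `<path>` rectangle, #ff00ff→engrave S188 F4254: (136.941,155.049) → (171.557,155.049) → (171.557,96.604) → (136.941,96.604) → (136.941,155.049) (closed)

[2] `<circle>` circle, #ff00ff→engrave S188 F4254: (231.888,95.625) → (225.964,113.856) → (210.456,125.124) → (191.286,125.124) → (175.778,113.856) → (169.854,95.625) → (175.778,77.394) → (191.286,66.126) → (210.456,66.126) → (225.964,77.394) → (231.888,95.625) (closed)

[3] `<path>` line segment, #0000ff→score S625 F2412: (148.635,28.523) → (200.751,113.488)

[4] `<path>` cubic bezier, #0000ff→score S625 F2412: (245.167,80.366) → (229.204,77.895) → (205.761,82.322) → (181.186,90.911) → (161.828,100.927) → (154.032,109.638)

; LightBurn 1.6.03
; GRBL device profile, absolute coords
G21
G90
G0 X136.941 Y155.049
M4 S188
G1 X171.557 Y155.049 F4254
G1 X171.557 Y96.604 F4254
G1 X136.941 Y96.604 F4254
G1 X136.941 Y155.049 F4254
G0 X231.888 Y95.625
M4 S188
G1 X225.964 Y113.856 F4254
G1 X210.456 Y125.124 F4254
G1 X191.286 Y125.124 F4254
G1 X175.778 Y113.856 F4254
G1 X169.854 Y95.625 F4254
G1 X175.778 Y77.394 F4254
G1 X191.286 Y66.126 F4254
G1 X210.456 Y66.126 F4254
G1 X225.964 Y77.394 F4254
G1 X231.888 Y95.625 F4254
G0 X148.635 Y28.523
M4 S625
G1 X200.751 Y113.488 F2412
G0 X245.167 Y80.366
M4 S625
G1 X229.204 Y77.895 F2412
G1 X205.761 Y82.322 F2412
G1 X181.186 Y90.911 F2412
G1 X161.828 Y100.927 F2412
G1 X154.032 Y109.638 F2412
M5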